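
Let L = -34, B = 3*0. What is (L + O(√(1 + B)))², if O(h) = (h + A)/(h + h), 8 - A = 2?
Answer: 3721/4 ≈ 930.25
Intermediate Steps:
A = 6 (A = 8 - 1*2 = 8 - 2 = 6)
B = 0
O(h) = (6 + h)/(2*h) (O(h) = (h + 6)/(h + h) = (6 + h)/((2*h)) = (6 + h)*(1/(2*h)) = (6 + h)/(2*h))
(L + O(√(1 + B)))² = (-34 + (6 + √(1 + 0))/(2*(√(1 + 0))))² = (-34 + (6 + √1)/(2*(√1)))² = (-34 + (½)*(6 + 1)/1)² = (-34 + (½)*1*7)² = (-34 + 7/2)² = (-61/2)² = 3721/4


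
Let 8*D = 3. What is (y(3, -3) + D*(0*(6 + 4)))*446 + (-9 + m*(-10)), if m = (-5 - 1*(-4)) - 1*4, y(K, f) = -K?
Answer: -1297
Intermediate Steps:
D = 3/8 (D = (⅛)*3 = 3/8 ≈ 0.37500)
m = -5 (m = (-5 + 4) - 4 = -1 - 4 = -5)
(y(3, -3) + D*(0*(6 + 4)))*446 + (-9 + m*(-10)) = (-1*3 + 3*(0*(6 + 4))/8)*446 + (-9 - 5*(-10)) = (-3 + 3*(0*10)/8)*446 + (-9 + 50) = (-3 + (3/8)*0)*446 + 41 = (-3 + 0)*446 + 41 = -3*446 + 41 = -1338 + 41 = -1297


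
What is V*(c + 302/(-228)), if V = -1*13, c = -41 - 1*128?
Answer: 252421/114 ≈ 2214.2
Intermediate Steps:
c = -169 (c = -41 - 128 = -169)
V = -13
V*(c + 302/(-228)) = -13*(-169 + 302/(-228)) = -13*(-169 + 302*(-1/228)) = -13*(-169 - 151/114) = -13*(-19417/114) = 252421/114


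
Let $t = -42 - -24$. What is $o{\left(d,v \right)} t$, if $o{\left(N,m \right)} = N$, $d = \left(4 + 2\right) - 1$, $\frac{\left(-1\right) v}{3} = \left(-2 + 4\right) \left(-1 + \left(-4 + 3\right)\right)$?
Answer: $-90$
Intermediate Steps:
$v = 12$ ($v = - 3 \left(-2 + 4\right) \left(-1 + \left(-4 + 3\right)\right) = - 3 \cdot 2 \left(-1 - 1\right) = - 3 \cdot 2 \left(-2\right) = \left(-3\right) \left(-4\right) = 12$)
$t = -18$ ($t = -42 + 24 = -18$)
$d = 5$ ($d = 6 - 1 = 5$)
$o{\left(d,v \right)} t = 5 \left(-18\right) = -90$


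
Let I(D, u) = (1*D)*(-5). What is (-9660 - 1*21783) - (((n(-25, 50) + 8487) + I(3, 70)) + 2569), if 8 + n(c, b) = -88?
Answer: -42388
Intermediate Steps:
n(c, b) = -96 (n(c, b) = -8 - 88 = -96)
I(D, u) = -5*D (I(D, u) = D*(-5) = -5*D)
(-9660 - 1*21783) - (((n(-25, 50) + 8487) + I(3, 70)) + 2569) = (-9660 - 1*21783) - (((-96 + 8487) - 5*3) + 2569) = (-9660 - 21783) - ((8391 - 15) + 2569) = -31443 - (8376 + 2569) = -31443 - 1*10945 = -31443 - 10945 = -42388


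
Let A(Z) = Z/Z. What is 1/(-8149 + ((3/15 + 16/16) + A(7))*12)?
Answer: -5/40613 ≈ -0.00012311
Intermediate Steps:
A(Z) = 1
1/(-8149 + ((3/15 + 16/16) + A(7))*12) = 1/(-8149 + ((3/15 + 16/16) + 1)*12) = 1/(-8149 + ((3*(1/15) + 16*(1/16)) + 1)*12) = 1/(-8149 + ((⅕ + 1) + 1)*12) = 1/(-8149 + (6/5 + 1)*12) = 1/(-8149 + (11/5)*12) = 1/(-8149 + 132/5) = 1/(-40613/5) = -5/40613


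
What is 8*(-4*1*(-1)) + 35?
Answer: 67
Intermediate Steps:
8*(-4*1*(-1)) + 35 = 8*(-4*(-1)) + 35 = 8*4 + 35 = 32 + 35 = 67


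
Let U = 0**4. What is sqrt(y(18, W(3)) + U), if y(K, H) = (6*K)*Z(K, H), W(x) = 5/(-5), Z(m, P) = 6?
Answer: 18*sqrt(2) ≈ 25.456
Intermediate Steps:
W(x) = -1 (W(x) = 5*(-1/5) = -1)
y(K, H) = 36*K (y(K, H) = (6*K)*6 = 36*K)
U = 0
sqrt(y(18, W(3)) + U) = sqrt(36*18 + 0) = sqrt(648 + 0) = sqrt(648) = 18*sqrt(2)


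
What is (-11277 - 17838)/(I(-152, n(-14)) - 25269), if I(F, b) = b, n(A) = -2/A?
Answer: 203805/176882 ≈ 1.1522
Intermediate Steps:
(-11277 - 17838)/(I(-152, n(-14)) - 25269) = (-11277 - 17838)/(-2/(-14) - 25269) = -29115/(-2*(-1/14) - 25269) = -29115/(⅐ - 25269) = -29115/(-176882/7) = -29115*(-7/176882) = 203805/176882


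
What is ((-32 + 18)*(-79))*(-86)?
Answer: -95116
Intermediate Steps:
((-32 + 18)*(-79))*(-86) = -14*(-79)*(-86) = 1106*(-86) = -95116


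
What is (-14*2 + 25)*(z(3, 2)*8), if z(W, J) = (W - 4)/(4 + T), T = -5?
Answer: -24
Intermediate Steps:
z(W, J) = 4 - W (z(W, J) = (W - 4)/(4 - 5) = (-4 + W)/(-1) = (-4 + W)*(-1) = 4 - W)
(-14*2 + 25)*(z(3, 2)*8) = (-14*2 + 25)*((4 - 1*3)*8) = (-28 + 25)*((4 - 3)*8) = -3*8 = -24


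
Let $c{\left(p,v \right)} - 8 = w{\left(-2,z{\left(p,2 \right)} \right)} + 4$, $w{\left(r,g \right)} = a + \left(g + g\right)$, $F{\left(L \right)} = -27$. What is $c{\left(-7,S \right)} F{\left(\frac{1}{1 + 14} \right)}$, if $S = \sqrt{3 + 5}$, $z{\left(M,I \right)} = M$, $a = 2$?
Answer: $0$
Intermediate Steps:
$w{\left(r,g \right)} = 2 + 2 g$ ($w{\left(r,g \right)} = 2 + \left(g + g\right) = 2 + 2 g$)
$S = 2 \sqrt{2}$ ($S = \sqrt{8} = 2 \sqrt{2} \approx 2.8284$)
$c{\left(p,v \right)} = 14 + 2 p$ ($c{\left(p,v \right)} = 8 + \left(\left(2 + 2 p\right) + 4\right) = 8 + \left(6 + 2 p\right) = 14 + 2 p$)
$c{\left(-7,S \right)} F{\left(\frac{1}{1 + 14} \right)} = \left(14 + 2 \left(-7\right)\right) \left(-27\right) = \left(14 - 14\right) \left(-27\right) = 0 \left(-27\right) = 0$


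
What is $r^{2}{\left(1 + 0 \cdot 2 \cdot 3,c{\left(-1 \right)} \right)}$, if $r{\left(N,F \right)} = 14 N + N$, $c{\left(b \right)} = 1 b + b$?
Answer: $225$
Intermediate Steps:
$c{\left(b \right)} = 2 b$ ($c{\left(b \right)} = b + b = 2 b$)
$r{\left(N,F \right)} = 15 N$
$r^{2}{\left(1 + 0 \cdot 2 \cdot 3,c{\left(-1 \right)} \right)} = \left(15 \left(1 + 0 \cdot 2 \cdot 3\right)\right)^{2} = \left(15 \left(1 + 0 \cdot 3\right)\right)^{2} = \left(15 \left(1 + 0\right)\right)^{2} = \left(15 \cdot 1\right)^{2} = 15^{2} = 225$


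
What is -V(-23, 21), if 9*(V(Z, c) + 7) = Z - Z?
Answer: 7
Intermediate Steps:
V(Z, c) = -7 (V(Z, c) = -7 + (Z - Z)/9 = -7 + (⅑)*0 = -7 + 0 = -7)
-V(-23, 21) = -1*(-7) = 7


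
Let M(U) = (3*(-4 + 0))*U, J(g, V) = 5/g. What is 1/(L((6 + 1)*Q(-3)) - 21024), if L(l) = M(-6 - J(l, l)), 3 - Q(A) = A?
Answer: -7/146654 ≈ -4.7731e-5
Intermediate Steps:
Q(A) = 3 - A
M(U) = -12*U (M(U) = (3*(-4))*U = -12*U)
L(l) = 72 + 60/l (L(l) = -12*(-6 - 5/l) = 72 + 60/l)
1/(L((6 + 1)*Q(-3)) - 21024) = 1/((72 + 60/(((6 + 1)*(3 - 1*(-3))))) - 21024) = 1/((72 + 60/((7*(3 + 3)))) - 21024) = 1/((72 + 60/((7*6))) - 21024) = 1/((72 + 60/42) - 21024) = 1/((72 + 60*(1/42)) - 21024) = 1/((72 + 10/7) - 21024) = 1/(514/7 - 21024) = 1/(-146654/7) = -7/146654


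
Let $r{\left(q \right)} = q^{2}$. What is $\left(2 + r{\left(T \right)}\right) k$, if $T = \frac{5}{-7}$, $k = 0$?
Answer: $0$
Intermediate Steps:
$T = - \frac{5}{7}$ ($T = 5 \left(- \frac{1}{7}\right) = - \frac{5}{7} \approx -0.71429$)
$\left(2 + r{\left(T \right)}\right) k = \left(2 + \left(- \frac{5}{7}\right)^{2}\right) 0 = \left(2 + \frac{25}{49}\right) 0 = \frac{123}{49} \cdot 0 = 0$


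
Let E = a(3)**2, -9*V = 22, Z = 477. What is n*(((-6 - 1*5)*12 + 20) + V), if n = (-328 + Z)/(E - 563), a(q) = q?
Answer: 76735/2493 ≈ 30.780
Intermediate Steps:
V = -22/9 (V = -1/9*22 = -22/9 ≈ -2.4444)
E = 9 (E = 3**2 = 9)
n = -149/554 (n = (-328 + 477)/(9 - 563) = 149/(-554) = 149*(-1/554) = -149/554 ≈ -0.26895)
n*(((-6 - 1*5)*12 + 20) + V) = -149*(((-6 - 1*5)*12 + 20) - 22/9)/554 = -149*(((-6 - 5)*12 + 20) - 22/9)/554 = -149*((-11*12 + 20) - 22/9)/554 = -149*((-132 + 20) - 22/9)/554 = -149*(-112 - 22/9)/554 = -149/554*(-1030/9) = 76735/2493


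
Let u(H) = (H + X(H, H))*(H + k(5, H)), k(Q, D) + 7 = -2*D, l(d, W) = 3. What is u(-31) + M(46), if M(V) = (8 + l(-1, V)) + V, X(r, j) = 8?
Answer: -495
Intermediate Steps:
k(Q, D) = -7 - 2*D
u(H) = (-7 - H)*(8 + H) (u(H) = (H + 8)*(H + (-7 - 2*H)) = (8 + H)*(-7 - H) = (-7 - H)*(8 + H))
M(V) = 11 + V (M(V) = (8 + 3) + V = 11 + V)
u(-31) + M(46) = (-56 - 1*(-31)**2 - 15*(-31)) + (11 + 46) = (-56 - 1*961 + 465) + 57 = (-56 - 961 + 465) + 57 = -552 + 57 = -495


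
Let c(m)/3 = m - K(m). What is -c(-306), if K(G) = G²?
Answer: 281826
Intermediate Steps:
c(m) = -3*m² + 3*m (c(m) = 3*(m - m²) = -3*m² + 3*m)
-c(-306) = -3*(-306)*(1 - 1*(-306)) = -3*(-306)*(1 + 306) = -3*(-306)*307 = -1*(-281826) = 281826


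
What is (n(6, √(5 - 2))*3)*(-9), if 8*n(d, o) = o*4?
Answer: -27*√3/2 ≈ -23.383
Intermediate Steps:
n(d, o) = o/2 (n(d, o) = (o*4)/8 = (4*o)/8 = o/2)
(n(6, √(5 - 2))*3)*(-9) = ((√(5 - 2)/2)*3)*(-9) = ((√3/2)*3)*(-9) = (3*√3/2)*(-9) = -27*√3/2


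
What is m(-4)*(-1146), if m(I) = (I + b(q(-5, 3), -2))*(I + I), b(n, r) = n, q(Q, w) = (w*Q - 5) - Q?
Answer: -174192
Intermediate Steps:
q(Q, w) = -5 - Q + Q*w (q(Q, w) = (Q*w - 5) - Q = (-5 + Q*w) - Q = -5 - Q + Q*w)
m(I) = 2*I*(-15 + I) (m(I) = (I + (-5 - 1*(-5) - 5*3))*(I + I) = (I + (-5 + 5 - 15))*(2*I) = (I - 15)*(2*I) = (-15 + I)*(2*I) = 2*I*(-15 + I))
m(-4)*(-1146) = (2*(-4)*(-15 - 4))*(-1146) = (2*(-4)*(-19))*(-1146) = 152*(-1146) = -174192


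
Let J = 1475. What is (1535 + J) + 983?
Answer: 3993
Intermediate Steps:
(1535 + J) + 983 = (1535 + 1475) + 983 = 3010 + 983 = 3993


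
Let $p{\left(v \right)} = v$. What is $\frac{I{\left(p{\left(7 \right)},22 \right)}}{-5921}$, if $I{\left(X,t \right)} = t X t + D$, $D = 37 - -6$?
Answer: $- \frac{3431}{5921} \approx -0.57946$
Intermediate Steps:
$D = 43$ ($D = 37 + 6 = 43$)
$I{\left(X,t \right)} = 43 + X t^{2}$ ($I{\left(X,t \right)} = t X t + 43 = X t t + 43 = X t^{2} + 43 = 43 + X t^{2}$)
$\frac{I{\left(p{\left(7 \right)},22 \right)}}{-5921} = \frac{43 + 7 \cdot 22^{2}}{-5921} = \left(43 + 7 \cdot 484\right) \left(- \frac{1}{5921}\right) = \left(43 + 3388\right) \left(- \frac{1}{5921}\right) = 3431 \left(- \frac{1}{5921}\right) = - \frac{3431}{5921}$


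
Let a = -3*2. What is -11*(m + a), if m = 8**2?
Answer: -638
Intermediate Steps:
a = -6
m = 64
-11*(m + a) = -11*(64 - 6) = -11*58 = -638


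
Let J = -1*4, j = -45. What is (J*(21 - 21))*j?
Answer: 0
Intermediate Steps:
J = -4
(J*(21 - 21))*j = -4*(21 - 21)*(-45) = -4*0*(-45) = 0*(-45) = 0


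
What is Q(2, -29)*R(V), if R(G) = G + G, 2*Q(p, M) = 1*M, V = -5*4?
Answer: 580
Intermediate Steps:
V = -20
Q(p, M) = M/2 (Q(p, M) = (1*M)/2 = M/2)
R(G) = 2*G
Q(2, -29)*R(V) = ((½)*(-29))*(2*(-20)) = -29/2*(-40) = 580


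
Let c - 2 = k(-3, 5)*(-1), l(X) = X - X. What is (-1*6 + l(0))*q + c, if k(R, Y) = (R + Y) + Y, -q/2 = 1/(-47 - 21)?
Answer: -88/17 ≈ -5.1765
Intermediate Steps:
q = 1/34 (q = -2/(-47 - 21) = -2/(-68) = -2*(-1/68) = 1/34 ≈ 0.029412)
l(X) = 0
k(R, Y) = R + 2*Y
c = -5 (c = 2 + (-3 + 2*5)*(-1) = 2 + (-3 + 10)*(-1) = 2 + 7*(-1) = 2 - 7 = -5)
(-1*6 + l(0))*q + c = (-1*6 + 0)*(1/34) - 5 = (-6 + 0)*(1/34) - 5 = -6*1/34 - 5 = -3/17 - 5 = -88/17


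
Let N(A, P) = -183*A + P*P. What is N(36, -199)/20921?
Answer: 33013/20921 ≈ 1.5780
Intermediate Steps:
N(A, P) = P² - 183*A (N(A, P) = -183*A + P² = P² - 183*A)
N(36, -199)/20921 = ((-199)² - 183*36)/20921 = (39601 - 6588)*(1/20921) = 33013*(1/20921) = 33013/20921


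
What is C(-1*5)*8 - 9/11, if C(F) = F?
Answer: -449/11 ≈ -40.818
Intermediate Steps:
C(-1*5)*8 - 9/11 = -1*5*8 - 9/11 = -5*8 - 9*1/11 = -40 - 9/11 = -449/11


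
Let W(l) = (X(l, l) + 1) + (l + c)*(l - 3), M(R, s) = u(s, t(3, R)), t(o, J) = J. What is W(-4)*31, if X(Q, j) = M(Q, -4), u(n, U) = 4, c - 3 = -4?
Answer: 1240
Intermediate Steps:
c = -1 (c = 3 - 4 = -1)
M(R, s) = 4
X(Q, j) = 4
W(l) = 5 + (-1 + l)*(-3 + l) (W(l) = (4 + 1) + (l - 1)*(l - 3) = 5 + (-1 + l)*(-3 + l))
W(-4)*31 = (8 + (-4)² - 4*(-4))*31 = (8 + 16 + 16)*31 = 40*31 = 1240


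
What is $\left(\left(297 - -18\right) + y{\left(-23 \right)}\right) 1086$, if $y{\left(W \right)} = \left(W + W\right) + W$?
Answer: $267156$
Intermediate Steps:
$y{\left(W \right)} = 3 W$ ($y{\left(W \right)} = 2 W + W = 3 W$)
$\left(\left(297 - -18\right) + y{\left(-23 \right)}\right) 1086 = \left(\left(297 - -18\right) + 3 \left(-23\right)\right) 1086 = \left(\left(297 + 18\right) - 69\right) 1086 = \left(315 - 69\right) 1086 = 246 \cdot 1086 = 267156$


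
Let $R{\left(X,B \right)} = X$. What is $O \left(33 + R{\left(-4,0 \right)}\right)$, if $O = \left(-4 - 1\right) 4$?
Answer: $-580$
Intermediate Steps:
$O = -20$ ($O = \left(-5\right) 4 = -20$)
$O \left(33 + R{\left(-4,0 \right)}\right) = - 20 \left(33 - 4\right) = \left(-20\right) 29 = -580$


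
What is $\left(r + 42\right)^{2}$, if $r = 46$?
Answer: $7744$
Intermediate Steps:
$\left(r + 42\right)^{2} = \left(46 + 42\right)^{2} = 88^{2} = 7744$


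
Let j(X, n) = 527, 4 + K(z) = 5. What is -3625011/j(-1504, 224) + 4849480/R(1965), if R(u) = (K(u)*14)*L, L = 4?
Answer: 294084418/3689 ≈ 79719.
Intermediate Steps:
K(z) = 1 (K(z) = -4 + 5 = 1)
R(u) = 56 (R(u) = (1*14)*4 = 14*4 = 56)
-3625011/j(-1504, 224) + 4849480/R(1965) = -3625011/527 + 4849480/56 = -3625011*1/527 + 4849480*(1/56) = -3625011/527 + 606185/7 = 294084418/3689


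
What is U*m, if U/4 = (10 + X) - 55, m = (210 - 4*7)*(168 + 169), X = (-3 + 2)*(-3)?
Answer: -10304112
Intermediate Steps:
X = 3 (X = -1*(-3) = 3)
m = 61334 (m = (210 - 28)*337 = 182*337 = 61334)
U = -168 (U = 4*((10 + 3) - 55) = 4*(13 - 55) = 4*(-42) = -168)
U*m = -168*61334 = -10304112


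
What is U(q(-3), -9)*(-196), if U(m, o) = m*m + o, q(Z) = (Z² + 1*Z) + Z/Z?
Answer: -7840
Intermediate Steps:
q(Z) = 1 + Z + Z² (q(Z) = (Z² + Z) + 1 = (Z + Z²) + 1 = 1 + Z + Z²)
U(m, o) = o + m² (U(m, o) = m² + o = o + m²)
U(q(-3), -9)*(-196) = (-9 + (1 - 3 + (-3)²)²)*(-196) = (-9 + (1 - 3 + 9)²)*(-196) = (-9 + 7²)*(-196) = (-9 + 49)*(-196) = 40*(-196) = -7840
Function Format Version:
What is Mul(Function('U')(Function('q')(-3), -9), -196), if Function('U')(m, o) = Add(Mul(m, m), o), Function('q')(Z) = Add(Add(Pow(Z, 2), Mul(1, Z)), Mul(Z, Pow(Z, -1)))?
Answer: -7840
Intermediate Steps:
Function('q')(Z) = Add(1, Z, Pow(Z, 2)) (Function('q')(Z) = Add(Add(Pow(Z, 2), Z), 1) = Add(Add(Z, Pow(Z, 2)), 1) = Add(1, Z, Pow(Z, 2)))
Function('U')(m, o) = Add(o, Pow(m, 2)) (Function('U')(m, o) = Add(Pow(m, 2), o) = Add(o, Pow(m, 2)))
Mul(Function('U')(Function('q')(-3), -9), -196) = Mul(Add(-9, Pow(Add(1, -3, Pow(-3, 2)), 2)), -196) = Mul(Add(-9, Pow(Add(1, -3, 9), 2)), -196) = Mul(Add(-9, Pow(7, 2)), -196) = Mul(Add(-9, 49), -196) = Mul(40, -196) = -7840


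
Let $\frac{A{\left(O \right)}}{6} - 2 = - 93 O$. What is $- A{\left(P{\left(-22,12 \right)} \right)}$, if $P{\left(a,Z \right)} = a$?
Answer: $-12288$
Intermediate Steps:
$A{\left(O \right)} = 12 - 558 O$ ($A{\left(O \right)} = 12 + 6 \left(- 93 O\right) = 12 - 558 O$)
$- A{\left(P{\left(-22,12 \right)} \right)} = - (12 - -12276) = - (12 + 12276) = \left(-1\right) 12288 = -12288$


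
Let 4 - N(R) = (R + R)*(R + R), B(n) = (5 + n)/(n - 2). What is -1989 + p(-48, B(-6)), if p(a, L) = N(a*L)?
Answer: -2129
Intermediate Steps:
B(n) = (5 + n)/(-2 + n)
N(R) = 4 - 4*R² (N(R) = 4 - (R + R)*(R + R) = 4 - 2*R*2*R = 4 - 4*R²)
p(a, L) = 4 - 4*L²*a²
-1989 + p(-48, B(-6)) = -1989 + (4 - 4*((5 - 6)/(-2 - 6))²*(-48)²) = -1989 + (4 - 4*(-1/(-8))²*2304) = -1989 + (4 - 4*(-⅛*(-1))²*2304) = -1989 + (4 - 4*(⅛)²*2304) = -1989 + (4 - 4*1/64*2304) = -1989 + (4 - 144) = -1989 - 140 = -2129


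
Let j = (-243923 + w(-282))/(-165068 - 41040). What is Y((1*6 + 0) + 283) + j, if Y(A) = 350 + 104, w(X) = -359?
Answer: 46908657/103054 ≈ 455.19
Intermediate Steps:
Y(A) = 454
j = 122141/103054 (j = (-243923 - 359)/(-165068 - 41040) = -244282/(-206108) = -244282*(-1/206108) = 122141/103054 ≈ 1.1852)
Y((1*6 + 0) + 283) + j = 454 + 122141/103054 = 46908657/103054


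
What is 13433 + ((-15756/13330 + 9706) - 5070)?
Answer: 120422007/6665 ≈ 18068.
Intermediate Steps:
13433 + ((-15756/13330 + 9706) - 5070) = 13433 + ((-15756*1/13330 + 9706) - 5070) = 13433 + ((-7878/6665 + 9706) - 5070) = 13433 + (64682612/6665 - 5070) = 13433 + 30891062/6665 = 120422007/6665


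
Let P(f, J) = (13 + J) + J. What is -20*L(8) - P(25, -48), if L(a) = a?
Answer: -77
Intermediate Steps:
P(f, J) = 13 + 2*J
-20*L(8) - P(25, -48) = -20*8 - (13 + 2*(-48)) = -160 - (13 - 96) = -160 - 1*(-83) = -160 + 83 = -77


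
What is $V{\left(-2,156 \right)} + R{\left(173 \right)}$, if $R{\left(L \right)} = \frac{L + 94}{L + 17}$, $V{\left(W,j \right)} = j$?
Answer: $\frac{29907}{190} \approx 157.41$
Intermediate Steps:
$R{\left(L \right)} = \frac{94 + L}{17 + L}$
$V{\left(-2,156 \right)} + R{\left(173 \right)} = 156 + \frac{94 + 173}{17 + 173} = 156 + \frac{1}{190} \cdot 267 = 156 + \frac{267}{190} = \frac{29907}{190}$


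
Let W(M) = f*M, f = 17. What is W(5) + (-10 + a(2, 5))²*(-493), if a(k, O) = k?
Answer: -31467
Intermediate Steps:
W(M) = 17*M
W(5) + (-10 + a(2, 5))²*(-493) = 17*5 + (-10 + 2)²*(-493) = 85 + (-8)²*(-493) = 85 + 64*(-493) = 85 - 31552 = -31467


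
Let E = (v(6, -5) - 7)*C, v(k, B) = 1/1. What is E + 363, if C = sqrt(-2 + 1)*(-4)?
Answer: 363 + 24*I ≈ 363.0 + 24.0*I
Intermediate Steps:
v(k, B) = 1
C = -4*I (C = sqrt(-1)*(-4) = I*(-4) = -4*I ≈ -4.0*I)
E = 24*I (E = (1 - 7)*(-4*I) = -(-24)*I = 24*I ≈ 24.0*I)
E + 363 = 24*I + 363 = 363 + 24*I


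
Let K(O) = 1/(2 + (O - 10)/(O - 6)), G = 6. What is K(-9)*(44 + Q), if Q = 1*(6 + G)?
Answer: 120/7 ≈ 17.143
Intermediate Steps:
K(O) = 1/(2 + (-10 + O)/(-6 + O))
Q = 12 (Q = 1*(6 + 6) = 1*12 = 12)
K(-9)*(44 + Q) = ((-6 - 9)/(-22 + 3*(-9)))*(44 + 12) = (-15/(-22 - 27))*56 = (-15/(-49))*56 = -1/49*(-15)*56 = (15/49)*56 = 120/7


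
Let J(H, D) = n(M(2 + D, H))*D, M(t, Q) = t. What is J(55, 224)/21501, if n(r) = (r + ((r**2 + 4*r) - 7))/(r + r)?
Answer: 2923144/2429613 ≈ 1.2031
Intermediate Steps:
n(r) = (-7 + r**2 + 5*r)/(2*r) (n(r) = (r + (-7 + r**2 + 4*r))/((2*r)) = (-7 + r**2 + 5*r)*(1/(2*r)) = (-7 + r**2 + 5*r)/(2*r))
J(H, D) = D*(-7 + (2 + D)*(7 + D))/(2*(2 + D)) (J(H, D) = ((-7 + (2 + D)*(5 + (2 + D)))/(2*(2 + D)))*D = ((-7 + (2 + D)*(7 + D))/(2*(2 + D)))*D = D*(-7 + (2 + D)*(7 + D))/(2*(2 + D)))
J(55, 224)/21501 = ((1/2)*224*(-7 + (2 + 224)*(7 + 224))/(2 + 224))/21501 = ((1/2)*224*(-7 + 226*231)/226)*(1/21501) = ((1/2)*224*(1/226)*(-7 + 52206))*(1/21501) = ((1/2)*224*(1/226)*52199)*(1/21501) = (2923144/113)*(1/21501) = 2923144/2429613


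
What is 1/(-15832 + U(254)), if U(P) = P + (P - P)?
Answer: -1/15578 ≈ -6.4193e-5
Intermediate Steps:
U(P) = P (U(P) = P + 0 = P)
1/(-15832 + U(254)) = 1/(-15832 + 254) = 1/(-15578) = -1/15578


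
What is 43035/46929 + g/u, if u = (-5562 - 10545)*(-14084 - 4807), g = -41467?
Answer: 4364209730984/4759810382691 ≈ 0.91689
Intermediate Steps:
u = 304277337 (u = -16107*(-18891) = 304277337)
43035/46929 + g/u = 43035/46929 - 41467/304277337 = 43035*(1/46929) - 41467*1/304277337 = 14345/15643 - 41467/304277337 = 4364209730984/4759810382691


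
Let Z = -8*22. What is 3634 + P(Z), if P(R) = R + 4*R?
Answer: 2754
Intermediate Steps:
Z = -176
P(R) = 5*R
3634 + P(Z) = 3634 + 5*(-176) = 3634 - 880 = 2754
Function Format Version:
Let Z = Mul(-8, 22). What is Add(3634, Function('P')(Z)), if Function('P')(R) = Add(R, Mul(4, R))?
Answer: 2754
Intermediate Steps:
Z = -176
Function('P')(R) = Mul(5, R)
Add(3634, Function('P')(Z)) = Add(3634, Mul(5, -176)) = Add(3634, -880) = 2754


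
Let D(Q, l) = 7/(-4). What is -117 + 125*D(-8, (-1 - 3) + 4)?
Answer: -1343/4 ≈ -335.75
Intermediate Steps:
D(Q, l) = -7/4 (D(Q, l) = 7*(-1/4) = -7/4)
-117 + 125*D(-8, (-1 - 3) + 4) = -117 + 125*(-7/4) = -117 - 875/4 = -1343/4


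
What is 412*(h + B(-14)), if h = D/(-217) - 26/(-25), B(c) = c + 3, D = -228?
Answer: -19913196/5425 ≈ -3670.6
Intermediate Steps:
B(c) = 3 + c
h = 11342/5425 (h = -228/(-217) - 26/(-25) = -228*(-1/217) - 26*(-1/25) = 228/217 + 26/25 = 11342/5425 ≈ 2.0907)
412*(h + B(-14)) = 412*(11342/5425 + (3 - 14)) = 412*(11342/5425 - 11) = 412*(-48333/5425) = -19913196/5425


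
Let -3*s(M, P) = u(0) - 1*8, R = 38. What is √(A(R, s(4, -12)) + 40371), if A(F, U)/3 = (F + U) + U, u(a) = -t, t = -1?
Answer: √40499 ≈ 201.24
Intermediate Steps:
u(a) = 1 (u(a) = -1*(-1) = 1)
s(M, P) = 7/3 (s(M, P) = -(1 - 1*8)/3 = -(1 - 8)/3 = -⅓*(-7) = 7/3)
A(F, U) = 3*F + 6*U (A(F, U) = 3*((F + U) + U) = 3*(F + 2*U) = 3*F + 6*U)
√(A(R, s(4, -12)) + 40371) = √((3*38 + 6*(7/3)) + 40371) = √((114 + 14) + 40371) = √(128 + 40371) = √40499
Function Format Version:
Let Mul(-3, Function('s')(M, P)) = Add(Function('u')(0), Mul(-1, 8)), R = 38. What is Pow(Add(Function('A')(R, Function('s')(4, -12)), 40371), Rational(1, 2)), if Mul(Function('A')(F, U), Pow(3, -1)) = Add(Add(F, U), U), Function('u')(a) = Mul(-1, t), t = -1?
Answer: Pow(40499, Rational(1, 2)) ≈ 201.24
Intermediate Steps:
Function('u')(a) = 1 (Function('u')(a) = Mul(-1, -1) = 1)
Function('s')(M, P) = Rational(7, 3) (Function('s')(M, P) = Mul(Rational(-1, 3), Add(1, Mul(-1, 8))) = Mul(Rational(-1, 3), Add(1, -8)) = Mul(Rational(-1, 3), -7) = Rational(7, 3))
Function('A')(F, U) = Add(Mul(3, F), Mul(6, U)) (Function('A')(F, U) = Mul(3, Add(Add(F, U), U)) = Mul(3, Add(F, Mul(2, U))) = Add(Mul(3, F), Mul(6, U)))
Pow(Add(Function('A')(R, Function('s')(4, -12)), 40371), Rational(1, 2)) = Pow(Add(Add(Mul(3, 38), Mul(6, Rational(7, 3))), 40371), Rational(1, 2)) = Pow(Add(Add(114, 14), 40371), Rational(1, 2)) = Pow(Add(128, 40371), Rational(1, 2)) = Pow(40499, Rational(1, 2))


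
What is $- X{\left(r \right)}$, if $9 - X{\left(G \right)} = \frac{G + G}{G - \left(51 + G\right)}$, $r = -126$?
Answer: $- \frac{69}{17} \approx -4.0588$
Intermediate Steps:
$X{\left(G \right)} = 9 + \frac{2 G}{51}$ ($X{\left(G \right)} = 9 - \frac{G + G}{G - \left(51 + G\right)} = 9 - \frac{2 G}{-51} = 9 - 2 G \left(- \frac{1}{51}\right) = 9 - - \frac{2 G}{51} = 9 + \frac{2 G}{51}$)
$- X{\left(r \right)} = - (9 + \frac{2}{51} \left(-126\right)) = - (9 - \frac{84}{17}) = \left(-1\right) \frac{69}{17} = - \frac{69}{17}$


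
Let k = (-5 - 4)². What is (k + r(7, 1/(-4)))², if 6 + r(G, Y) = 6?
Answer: 6561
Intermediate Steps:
r(G, Y) = 0 (r(G, Y) = -6 + 6 = 0)
k = 81 (k = (-9)² = 81)
(k + r(7, 1/(-4)))² = (81 + 0)² = 81² = 6561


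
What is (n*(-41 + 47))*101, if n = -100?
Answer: -60600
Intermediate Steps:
(n*(-41 + 47))*101 = -100*(-41 + 47)*101 = -100*6*101 = -600*101 = -60600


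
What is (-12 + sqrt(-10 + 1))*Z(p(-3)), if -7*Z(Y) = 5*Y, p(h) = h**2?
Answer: 540/7 - 135*I/7 ≈ 77.143 - 19.286*I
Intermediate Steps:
Z(Y) = -5*Y/7
(-12 + sqrt(-10 + 1))*Z(p(-3)) = (-12 + sqrt(-10 + 1))*(-5/7*(-3)**2) = (-12 + sqrt(-9))*(-5/7*9) = (-12 + 3*I)*(-45/7) = 540/7 - 135*I/7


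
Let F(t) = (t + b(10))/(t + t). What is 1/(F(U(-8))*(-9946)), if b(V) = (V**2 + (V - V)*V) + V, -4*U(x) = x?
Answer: -1/278488 ≈ -3.5908e-6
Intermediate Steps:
U(x) = -x/4
b(V) = V + V**2 (b(V) = (V**2 + 0*V) + V = (V**2 + 0) + V = V**2 + V = V + V**2)
F(t) = (110 + t)/(2*t) (F(t) = (t + 10*(1 + 10))/(t + t) = (t + 10*11)/((2*t)) = (t + 110)*(1/(2*t)) = (110 + t)*(1/(2*t)) = (110 + t)/(2*t))
1/(F(U(-8))*(-9946)) = 1/(((110 - 1/4*(-8))/(2*((-1/4*(-8)))))*(-9946)) = -1/9946/((1/2)*(110 + 2)/2) = -1/9946/((1/2)*(1/2)*112) = -1/9946/28 = (1/28)*(-1/9946) = -1/278488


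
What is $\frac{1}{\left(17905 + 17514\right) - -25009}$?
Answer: $\frac{1}{60428} \approx 1.6549 \cdot 10^{-5}$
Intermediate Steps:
$\frac{1}{\left(17905 + 17514\right) - -25009} = \frac{1}{35419 + 25009} = \frac{1}{60428}$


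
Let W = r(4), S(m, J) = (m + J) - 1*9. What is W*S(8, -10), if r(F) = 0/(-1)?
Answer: 0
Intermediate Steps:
r(F) = 0 (r(F) = 0*(-1) = 0)
S(m, J) = -9 + J + m (S(m, J) = (J + m) - 9 = -9 + J + m)
W = 0
W*S(8, -10) = 0*(-9 - 10 + 8) = 0*(-11) = 0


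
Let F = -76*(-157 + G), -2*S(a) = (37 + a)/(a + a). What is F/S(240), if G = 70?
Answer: -6347520/277 ≈ -22915.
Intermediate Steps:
S(a) = -(37 + a)/(4*a) (S(a) = -(37 + a)/(2*(a + a)) = -(37 + a)/(2*(2*a)) = -(37 + a)*1/(2*a)/2 = -(37 + a)/(4*a))
F = 6612 (F = -76*(-157 + 70) = -76*(-87) = 6612)
F/S(240) = 6612/(((¼)*(-37 - 1*240)/240)) = 6612/(((¼)*(1/240)*(-37 - 240))) = 6612/(((¼)*(1/240)*(-277))) = 6612/(-277/960) = 6612*(-960/277) = -6347520/277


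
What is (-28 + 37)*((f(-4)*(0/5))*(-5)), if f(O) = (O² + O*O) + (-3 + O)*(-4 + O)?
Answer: 0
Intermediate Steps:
f(O) = 2*O² + (-4 + O)*(-3 + O) (f(O) = (O² + O²) + (-4 + O)*(-3 + O) = 2*O² + (-4 + O)*(-3 + O))
(-28 + 37)*((f(-4)*(0/5))*(-5)) = (-28 + 37)*(((12 - 7*(-4) + 3*(-4)²)*(0/5))*(-5)) = 9*(((12 + 28 + 3*16)*(0*(⅕)))*(-5)) = 9*(((12 + 28 + 48)*0)*(-5)) = 9*((88*0)*(-5)) = 9*(0*(-5)) = 9*0 = 0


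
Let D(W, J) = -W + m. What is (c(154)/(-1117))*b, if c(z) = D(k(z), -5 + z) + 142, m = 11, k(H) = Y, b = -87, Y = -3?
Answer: 13572/1117 ≈ 12.150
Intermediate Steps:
k(H) = -3
D(W, J) = 11 - W (D(W, J) = -W + 11 = 11 - W)
c(z) = 156 (c(z) = (11 - 1*(-3)) + 142 = (11 + 3) + 142 = 14 + 142 = 156)
(c(154)/(-1117))*b = (156/(-1117))*(-87) = (156*(-1/1117))*(-87) = -156/1117*(-87) = 13572/1117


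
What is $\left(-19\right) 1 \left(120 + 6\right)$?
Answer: $-2394$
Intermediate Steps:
$\left(-19\right) 1 \left(120 + 6\right) = \left(-19\right) 126 = -2394$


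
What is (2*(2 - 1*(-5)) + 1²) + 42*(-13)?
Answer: -531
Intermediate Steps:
(2*(2 - 1*(-5)) + 1²) + 42*(-13) = (2*(2 + 5) + 1) - 546 = (2*7 + 1) - 546 = (14 + 1) - 546 = 15 - 546 = -531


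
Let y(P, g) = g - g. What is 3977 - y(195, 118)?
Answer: 3977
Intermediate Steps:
y(P, g) = 0
3977 - y(195, 118) = 3977 - 1*0 = 3977 + 0 = 3977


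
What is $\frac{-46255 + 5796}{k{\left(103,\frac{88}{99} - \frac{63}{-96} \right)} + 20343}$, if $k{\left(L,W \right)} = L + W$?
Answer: $- \frac{11652192}{5888893} \approx -1.9787$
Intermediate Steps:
$\frac{-46255 + 5796}{k{\left(103,\frac{88}{99} - \frac{63}{-96} \right)} + 20343} = \frac{-46255 + 5796}{\left(103 + \left(\frac{88}{99} - \frac{63}{-96}\right)\right) + 20343} = - \frac{40459}{\left(103 + \left(88 \cdot \frac{1}{99} - - \frac{21}{32}\right)\right) + 20343} = - \frac{40459}{\left(103 + \left(\frac{8}{9} + \frac{21}{32}\right)\right) + 20343} = - \frac{40459}{\left(103 + \frac{445}{288}\right) + 20343} = - \frac{40459}{\frac{30109}{288} + 20343} = - \frac{40459}{\frac{5888893}{288}} = \left(-40459\right) \frac{288}{5888893} = - \frac{11652192}{5888893}$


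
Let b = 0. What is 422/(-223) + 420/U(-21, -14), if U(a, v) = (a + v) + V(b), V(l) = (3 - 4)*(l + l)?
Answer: -3098/223 ≈ -13.892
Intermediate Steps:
V(l) = -2*l
U(a, v) = a + v (U(a, v) = (a + v) - 2*0 = (a + v) + 0 = a + v)
422/(-223) + 420/U(-21, -14) = 422/(-223) + 420/(-21 - 14) = 422*(-1/223) + 420/(-35) = -422/223 + 420*(-1/35) = -422/223 - 12 = -3098/223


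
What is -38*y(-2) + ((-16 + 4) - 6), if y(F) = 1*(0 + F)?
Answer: 58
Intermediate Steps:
y(F) = F (y(F) = 1*F = F)
-38*y(-2) + ((-16 + 4) - 6) = -38*(-2) + ((-16 + 4) - 6) = 76 + (-12 - 6) = 76 - 18 = 58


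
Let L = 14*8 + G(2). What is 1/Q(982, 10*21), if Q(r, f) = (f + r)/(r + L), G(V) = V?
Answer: 137/149 ≈ 0.91946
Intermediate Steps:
L = 114 (L = 14*8 + 2 = 112 + 2 = 114)
Q(r, f) = (f + r)/(114 + r) (Q(r, f) = (f + r)/(r + 114) = (f + r)/(114 + r))
1/Q(982, 10*21) = 1/((10*21 + 982)/(114 + 982)) = 1/((210 + 982)/1096) = 1/((1/1096)*1192) = 1/(149/137) = 137/149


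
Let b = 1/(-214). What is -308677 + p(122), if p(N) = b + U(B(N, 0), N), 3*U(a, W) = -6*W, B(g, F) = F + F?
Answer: -66109095/214 ≈ -3.0892e+5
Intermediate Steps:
b = -1/214 ≈ -0.0046729
B(g, F) = 2*F
U(a, W) = -2*W (U(a, W) = (-6*W)/3 = -2*W)
p(N) = -1/214 - 2*N
-308677 + p(122) = -308677 + (-1/214 - 2*122) = -308677 + (-1/214 - 244) = -308677 - 52217/214 = -66109095/214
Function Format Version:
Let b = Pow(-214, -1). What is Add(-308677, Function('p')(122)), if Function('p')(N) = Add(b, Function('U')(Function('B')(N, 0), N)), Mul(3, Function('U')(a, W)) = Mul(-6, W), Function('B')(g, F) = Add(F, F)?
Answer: Rational(-66109095, 214) ≈ -3.0892e+5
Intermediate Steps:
b = Rational(-1, 214) ≈ -0.0046729
Function('B')(g, F) = Mul(2, F)
Function('U')(a, W) = Mul(-2, W) (Function('U')(a, W) = Mul(Rational(1, 3), Mul(-6, W)) = Mul(-2, W))
Function('p')(N) = Add(Rational(-1, 214), Mul(-2, N))
Add(-308677, Function('p')(122)) = Add(-308677, Add(Rational(-1, 214), Mul(-2, 122))) = Add(-308677, Add(Rational(-1, 214), -244)) = Add(-308677, Rational(-52217, 214)) = Rational(-66109095, 214)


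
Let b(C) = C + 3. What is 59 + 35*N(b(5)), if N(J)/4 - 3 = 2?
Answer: 759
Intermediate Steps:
b(C) = 3 + C
N(J) = 20 (N(J) = 12 + 4*2 = 12 + 8 = 20)
59 + 35*N(b(5)) = 59 + 35*20 = 59 + 700 = 759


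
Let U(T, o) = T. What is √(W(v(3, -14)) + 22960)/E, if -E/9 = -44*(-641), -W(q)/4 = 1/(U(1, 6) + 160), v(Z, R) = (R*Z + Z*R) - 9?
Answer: -√148786379/20433798 ≈ -0.00059694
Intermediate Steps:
v(Z, R) = -9 + 2*R*Z (v(Z, R) = (R*Z + R*Z) - 9 = 2*R*Z - 9 = -9 + 2*R*Z)
W(q) = -4/161 (W(q) = -4/(1 + 160) = -4/161)
E = -253836 (E = -(-396)*(-641) = -9*28204 = -253836)
√(W(v(3, -14)) + 22960)/E = √(-4/161 + 22960)/(-253836) = √(3696556/161)*(-1/253836) = (2*√148786379/161)*(-1/253836) = -√148786379/20433798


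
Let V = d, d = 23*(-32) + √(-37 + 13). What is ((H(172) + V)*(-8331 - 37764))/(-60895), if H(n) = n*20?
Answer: 24928176/12179 + 18438*I*√6/12179 ≈ 2046.8 + 3.7083*I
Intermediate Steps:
H(n) = 20*n
d = -736 + 2*I*√6 (d = -736 + √(-24) = -736 + 2*I*√6 ≈ -736.0 + 4.899*I)
V = -736 + 2*I*√6 ≈ -736.0 + 4.899*I
((H(172) + V)*(-8331 - 37764))/(-60895) = ((20*172 + (-736 + 2*I*√6))*(-8331 - 37764))/(-60895) = ((3440 + (-736 + 2*I*√6))*(-46095))*(-1/60895) = ((2704 + 2*I*√6)*(-46095))*(-1/60895) = (-124640880 - 92190*I*√6)*(-1/60895) = 24928176/12179 + 18438*I*√6/12179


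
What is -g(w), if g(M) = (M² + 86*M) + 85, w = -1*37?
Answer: 1728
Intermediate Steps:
w = -37
g(M) = 85 + M² + 86*M
-g(w) = -(85 + (-37)² + 86*(-37)) = -(85 + 1369 - 3182) = -1*(-1728) = 1728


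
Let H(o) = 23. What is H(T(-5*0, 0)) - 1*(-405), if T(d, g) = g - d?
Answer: 428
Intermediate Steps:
H(T(-5*0, 0)) - 1*(-405) = 23 - 1*(-405) = 23 + 405 = 428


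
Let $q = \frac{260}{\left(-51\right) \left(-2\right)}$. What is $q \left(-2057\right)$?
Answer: $- \frac{15730}{3} \approx -5243.3$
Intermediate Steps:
$q = \frac{130}{51}$ ($q = \frac{260}{102} = 260 \cdot \frac{1}{102} = \frac{130}{51} \approx 2.549$)
$q \left(-2057\right) = \frac{130}{51} \left(-2057\right) = - \frac{15730}{3}$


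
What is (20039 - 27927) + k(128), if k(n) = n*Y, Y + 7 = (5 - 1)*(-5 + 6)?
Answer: -8272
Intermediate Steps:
Y = -3 (Y = -7 + (5 - 1)*(-5 + 6) = -7 + 4*1 = -7 + 4 = -3)
k(n) = -3*n (k(n) = n*(-3) = -3*n)
(20039 - 27927) + k(128) = (20039 - 27927) - 3*128 = -7888 - 384 = -8272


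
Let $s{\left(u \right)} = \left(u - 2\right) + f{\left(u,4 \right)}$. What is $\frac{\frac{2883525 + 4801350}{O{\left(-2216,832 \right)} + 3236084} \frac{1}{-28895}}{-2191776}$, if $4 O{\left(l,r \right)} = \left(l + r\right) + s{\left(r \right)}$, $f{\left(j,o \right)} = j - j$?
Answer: $\frac{56925}{1518050768408816} \approx 3.7499 \cdot 10^{-11}$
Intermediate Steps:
$f{\left(j,o \right)} = 0$
$s{\left(u \right)} = -2 + u$ ($s{\left(u \right)} = \left(u - 2\right) + 0 = \left(-2 + u\right) + 0 = -2 + u$)
$O{\left(l,r \right)} = - \frac{1}{2} + \frac{r}{2} + \frac{l}{4}$ ($O{\left(l,r \right)} = \frac{\left(l + r\right) + \left(-2 + r\right)}{4} = \frac{-2 + l + 2 r}{4} = - \frac{1}{2} + \frac{r}{2} + \frac{l}{4}$)
$\frac{\frac{2883525 + 4801350}{O{\left(-2216,832 \right)} + 3236084} \frac{1}{-28895}}{-2191776} = \frac{\frac{2883525 + 4801350}{\left(- \frac{1}{2} + \frac{1}{2} \cdot 832 + \frac{1}{4} \left(-2216\right)\right) + 3236084} \frac{1}{-28895}}{-2191776} = \frac{7684875}{\left(- \frac{1}{2} + 416 - 554\right) + 3236084} \left(- \frac{1}{28895}\right) \left(- \frac{1}{2191776}\right) = \frac{7684875}{- \frac{277}{2} + 3236084} \left(- \frac{1}{28895}\right) \left(- \frac{1}{2191776}\right) = \frac{7684875}{\frac{6471891}{2}} \left(- \frac{1}{28895}\right) \left(- \frac{1}{2191776}\right) = 7684875 \cdot \frac{2}{6471891} \left(- \frac{1}{28895}\right) \left(- \frac{1}{2191776}\right) = \frac{1707750}{719099} \left(- \frac{1}{28895}\right) \left(- \frac{1}{2191776}\right) = \left(- \frac{341550}{4155673121}\right) \left(- \frac{1}{2191776}\right) = \frac{56925}{1518050768408816}$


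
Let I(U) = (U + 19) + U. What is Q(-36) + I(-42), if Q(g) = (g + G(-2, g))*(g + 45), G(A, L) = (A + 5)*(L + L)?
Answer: -2333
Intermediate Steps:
G(A, L) = 2*L*(5 + A) (G(A, L) = (5 + A)*(2*L) = 2*L*(5 + A))
Q(g) = 7*g*(45 + g) (Q(g) = (g + 2*g*(5 - 2))*(g + 45) = (g + 2*g*3)*(45 + g) = (g + 6*g)*(45 + g) = (7*g)*(45 + g) = 7*g*(45 + g))
I(U) = 19 + 2*U (I(U) = (19 + U) + U = 19 + 2*U)
Q(-36) + I(-42) = 7*(-36)*(45 - 36) + (19 + 2*(-42)) = 7*(-36)*9 + (19 - 84) = -2268 - 65 = -2333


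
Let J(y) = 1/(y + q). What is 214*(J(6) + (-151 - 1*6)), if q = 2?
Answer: -134285/4 ≈ -33571.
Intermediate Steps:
J(y) = 1/(2 + y) (J(y) = 1/(y + 2) = 1/(2 + y))
214*(J(6) + (-151 - 1*6)) = 214*(1/(2 + 6) + (-151 - 1*6)) = 214*(1/8 + (-151 - 6)) = 214*(⅛ - 157) = 214*(-1255/8) = -134285/4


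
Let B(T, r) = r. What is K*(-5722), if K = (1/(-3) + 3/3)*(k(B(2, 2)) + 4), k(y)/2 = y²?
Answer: -45776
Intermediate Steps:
k(y) = 2*y²
K = 8 (K = (1/(-3) + 3/3)*(2*2² + 4) = (1*(-⅓) + 3*(⅓))*(2*4 + 4) = (-⅓ + 1)*(8 + 4) = (⅔)*12 = 8)
K*(-5722) = 8*(-5722) = -45776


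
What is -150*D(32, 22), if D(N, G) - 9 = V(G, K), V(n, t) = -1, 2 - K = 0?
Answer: -1200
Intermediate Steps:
K = 2 (K = 2 - 1*0 = 2 + 0 = 2)
D(N, G) = 8 (D(N, G) = 9 - 1 = 8)
-150*D(32, 22) = -150*8 = -1200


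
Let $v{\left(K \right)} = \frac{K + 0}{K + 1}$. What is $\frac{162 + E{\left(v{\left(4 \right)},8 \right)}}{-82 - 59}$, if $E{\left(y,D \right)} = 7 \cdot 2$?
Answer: $- \frac{176}{141} \approx -1.2482$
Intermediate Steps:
$v{\left(K \right)} = \frac{K}{1 + K}$
$E{\left(y,D \right)} = 14$
$\frac{162 + E{\left(v{\left(4 \right)},8 \right)}}{-82 - 59} = \frac{162 + 14}{-82 - 59} = \frac{176}{-141} = 176 \left(- \frac{1}{141}\right) = - \frac{176}{141}$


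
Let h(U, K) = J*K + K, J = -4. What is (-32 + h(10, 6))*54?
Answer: -2700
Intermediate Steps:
h(U, K) = -3*K (h(U, K) = -4*K + K = -3*K)
(-32 + h(10, 6))*54 = (-32 - 3*6)*54 = (-32 - 18)*54 = -50*54 = -2700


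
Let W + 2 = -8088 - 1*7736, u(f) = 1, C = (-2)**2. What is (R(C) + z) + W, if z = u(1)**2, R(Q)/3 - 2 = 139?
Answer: -15402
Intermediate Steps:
C = 4
R(Q) = 423 (R(Q) = 6 + 3*139 = 6 + 417 = 423)
z = 1 (z = 1**2 = 1)
W = -15826 (W = -2 + (-8088 - 1*7736) = -2 + (-8088 - 7736) = -2 - 15824 = -15826)
(R(C) + z) + W = (423 + 1) - 15826 = 424 - 15826 = -15402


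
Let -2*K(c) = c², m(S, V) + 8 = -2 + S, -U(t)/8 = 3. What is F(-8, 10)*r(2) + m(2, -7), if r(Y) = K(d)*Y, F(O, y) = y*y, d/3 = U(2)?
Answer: -518408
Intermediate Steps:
U(t) = -24 (U(t) = -8*3 = -24)
d = -72 (d = 3*(-24) = -72)
F(O, y) = y²
m(S, V) = -10 + S (m(S, V) = -8 + (-2 + S) = -10 + S)
K(c) = -c²/2
r(Y) = -2592*Y (r(Y) = (-½*(-72)²)*Y = (-½*5184)*Y = -2592*Y)
F(-8, 10)*r(2) + m(2, -7) = 10²*(-2592*2) + (-10 + 2) = 100*(-5184) - 8 = -518400 - 8 = -518408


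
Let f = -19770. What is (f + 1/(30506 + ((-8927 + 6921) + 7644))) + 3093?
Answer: -602773487/36144 ≈ -16677.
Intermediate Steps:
(f + 1/(30506 + ((-8927 + 6921) + 7644))) + 3093 = (-19770 + 1/(30506 + ((-8927 + 6921) + 7644))) + 3093 = (-19770 + 1/(30506 + (-2006 + 7644))) + 3093 = (-19770 + 1/(30506 + 5638)) + 3093 = (-19770 + 1/36144) + 3093 = -714566879/36144 + 3093 = -602773487/36144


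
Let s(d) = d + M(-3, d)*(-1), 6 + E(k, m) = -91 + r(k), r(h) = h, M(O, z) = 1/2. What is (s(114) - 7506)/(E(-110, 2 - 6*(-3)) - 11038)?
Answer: 2957/4498 ≈ 0.65740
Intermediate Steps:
M(O, z) = 1/2
E(k, m) = -97 + k (E(k, m) = -6 + (-91 + k) = -97 + k)
s(d) = -1/2 + d (s(d) = d + (1/2)*(-1) = d - 1/2 = -1/2 + d)
(s(114) - 7506)/(E(-110, 2 - 6*(-3)) - 11038) = ((-1/2 + 114) - 7506)/((-97 - 110) - 11038) = (227/2 - 7506)/(-207 - 11038) = -14785/2/(-11245) = -14785/2*(-1/11245) = 2957/4498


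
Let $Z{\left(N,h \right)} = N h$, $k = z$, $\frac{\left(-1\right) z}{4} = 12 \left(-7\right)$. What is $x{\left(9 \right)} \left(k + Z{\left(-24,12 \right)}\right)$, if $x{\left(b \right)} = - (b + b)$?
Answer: $-864$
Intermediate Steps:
$z = 336$ ($z = - 4 \cdot 12 \left(-7\right) = \left(-4\right) \left(-84\right) = 336$)
$k = 336$
$x{\left(b \right)} = - 2 b$
$x{\left(9 \right)} \left(k + Z{\left(-24,12 \right)}\right) = \left(-2\right) 9 \left(336 - 288\right) = - 18 \left(336 - 288\right) = \left(-18\right) 48 = -864$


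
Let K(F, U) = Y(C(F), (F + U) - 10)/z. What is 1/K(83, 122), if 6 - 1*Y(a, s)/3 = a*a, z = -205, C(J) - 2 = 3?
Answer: 205/57 ≈ 3.5965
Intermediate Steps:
C(J) = 5 (C(J) = 2 + 3 = 5)
Y(a, s) = 18 - 3*a² (Y(a, s) = 18 - 3*a*a = 18 - 3*a²)
K(F, U) = 57/205 (K(F, U) = (18 - 3*5²)/(-205) = (18 - 3*25)*(-1/205) = (18 - 75)*(-1/205) = -57*(-1/205) = 57/205)
1/K(83, 122) = 1/(57/205) = 205/57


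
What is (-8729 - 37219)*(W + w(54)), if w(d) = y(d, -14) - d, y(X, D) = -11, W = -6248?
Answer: 290069724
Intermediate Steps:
w(d) = -11 - d
(-8729 - 37219)*(W + w(54)) = (-8729 - 37219)*(-6248 + (-11 - 1*54)) = -45948*(-6248 + (-11 - 54)) = -45948*(-6248 - 65) = -45948*(-6313) = 290069724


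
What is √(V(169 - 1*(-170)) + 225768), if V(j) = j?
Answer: 3*√25123 ≈ 475.51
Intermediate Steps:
√(V(169 - 1*(-170)) + 225768) = √((169 - 1*(-170)) + 225768) = √((169 + 170) + 225768) = √(339 + 225768) = √226107 = 3*√25123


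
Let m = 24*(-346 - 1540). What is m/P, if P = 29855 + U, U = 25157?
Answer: -11316/13753 ≈ -0.82280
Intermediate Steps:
P = 55012 (P = 29855 + 25157 = 55012)
m = -45264 (m = 24*(-1886) = -45264)
m/P = -45264/55012 = -45264*1/55012 = -11316/13753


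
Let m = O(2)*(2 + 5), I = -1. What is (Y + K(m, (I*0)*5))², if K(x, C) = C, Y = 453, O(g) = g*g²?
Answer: 205209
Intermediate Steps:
O(g) = g³
m = 56 (m = 2³*(2 + 5) = 8*7 = 56)
(Y + K(m, (I*0)*5))² = (453 - 1*0*5)² = (453 + 0*5)² = (453 + 0)² = 453² = 205209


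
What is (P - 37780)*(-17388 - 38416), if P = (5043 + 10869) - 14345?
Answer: 2020830252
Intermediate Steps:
P = 1567 (P = 15912 - 14345 = 1567)
(P - 37780)*(-17388 - 38416) = (1567 - 37780)*(-17388 - 38416) = -36213*(-55804) = 2020830252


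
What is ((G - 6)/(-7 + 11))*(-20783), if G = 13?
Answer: -145481/4 ≈ -36370.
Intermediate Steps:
((G - 6)/(-7 + 11))*(-20783) = ((13 - 6)/(-7 + 11))*(-20783) = (7/4)*(-20783) = -145481/4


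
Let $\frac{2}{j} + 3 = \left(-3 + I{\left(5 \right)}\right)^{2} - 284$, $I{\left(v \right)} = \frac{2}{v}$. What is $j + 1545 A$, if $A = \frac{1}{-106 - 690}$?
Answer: $- \frac{5432035}{2788388} \approx -1.9481$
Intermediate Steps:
$j = - \frac{25}{3503}$ ($j = \frac{2}{-3 + \left(\left(-3 + \frac{2}{5}\right)^{2} - 284\right)} = \frac{2}{-3 - \left(284 - \left(-3 + 2 \cdot \frac{1}{5}\right)^{2}\right)} = \frac{2}{-3 - \left(284 - \left(-3 + \frac{2}{5}\right)^{2}\right)} = \frac{2}{-3 - \left(284 - \left(- \frac{13}{5}\right)^{2}\right)} = \frac{2}{-3 + \left(\frac{169}{25} - 284\right)} = \frac{2}{-3 - \frac{6931}{25}} = \frac{2}{- \frac{7006}{25}} = 2 \left(- \frac{25}{7006}\right) = - \frac{25}{3503} \approx -0.0071367$)
$A = - \frac{1}{796}$ ($A = \frac{1}{-796} = - \frac{1}{796} \approx -0.0012563$)
$j + 1545 A = - \frac{25}{3503} + 1545 \left(- \frac{1}{796}\right) = - \frac{25}{3503} - \frac{1545}{796} = - \frac{5432035}{2788388}$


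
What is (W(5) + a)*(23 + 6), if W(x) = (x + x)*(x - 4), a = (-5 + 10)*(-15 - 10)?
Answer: -3335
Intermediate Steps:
a = -125 (a = 5*(-25) = -125)
W(x) = 2*x*(-4 + x) (W(x) = (2*x)*(-4 + x) = 2*x*(-4 + x))
(W(5) + a)*(23 + 6) = (2*5*(-4 + 5) - 125)*(23 + 6) = (2*5*1 - 125)*29 = (10 - 125)*29 = -115*29 = -3335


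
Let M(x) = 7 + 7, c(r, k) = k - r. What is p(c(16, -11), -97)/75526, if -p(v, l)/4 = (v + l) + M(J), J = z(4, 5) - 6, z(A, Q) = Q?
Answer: 20/3433 ≈ 0.0058258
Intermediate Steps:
J = -1 (J = 5 - 6 = -1)
M(x) = 14
p(v, l) = -56 - 4*l - 4*v (p(v, l) = -4*((v + l) + 14) = -4*((l + v) + 14) = -4*(14 + l + v) = -56 - 4*l - 4*v)
p(c(16, -11), -97)/75526 = (-56 - 4*(-97) - 4*(-11 - 1*16))/75526 = (-56 + 388 - 4*(-11 - 16))*(1/75526) = (-56 + 388 - 4*(-27))*(1/75526) = (-56 + 388 + 108)*(1/75526) = 440*(1/75526) = 20/3433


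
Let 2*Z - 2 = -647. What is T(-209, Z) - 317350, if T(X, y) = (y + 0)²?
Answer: -853375/4 ≈ -2.1334e+5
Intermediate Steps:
Z = -645/2 (Z = 1 + (½)*(-647) = 1 - 647/2 = -645/2 ≈ -322.50)
T(X, y) = y²
T(-209, Z) - 317350 = (-645/2)² - 317350 = 416025/4 - 317350 = -853375/4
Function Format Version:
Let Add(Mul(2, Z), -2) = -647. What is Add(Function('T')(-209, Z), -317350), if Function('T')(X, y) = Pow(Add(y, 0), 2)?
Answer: Rational(-853375, 4) ≈ -2.1334e+5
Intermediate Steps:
Z = Rational(-645, 2) (Z = Add(1, Mul(Rational(1, 2), -647)) = Add(1, Rational(-647, 2)) = Rational(-645, 2) ≈ -322.50)
Function('T')(X, y) = Pow(y, 2)
Add(Function('T')(-209, Z), -317350) = Add(Pow(Rational(-645, 2), 2), -317350) = Add(Rational(416025, 4), -317350) = Rational(-853375, 4)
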